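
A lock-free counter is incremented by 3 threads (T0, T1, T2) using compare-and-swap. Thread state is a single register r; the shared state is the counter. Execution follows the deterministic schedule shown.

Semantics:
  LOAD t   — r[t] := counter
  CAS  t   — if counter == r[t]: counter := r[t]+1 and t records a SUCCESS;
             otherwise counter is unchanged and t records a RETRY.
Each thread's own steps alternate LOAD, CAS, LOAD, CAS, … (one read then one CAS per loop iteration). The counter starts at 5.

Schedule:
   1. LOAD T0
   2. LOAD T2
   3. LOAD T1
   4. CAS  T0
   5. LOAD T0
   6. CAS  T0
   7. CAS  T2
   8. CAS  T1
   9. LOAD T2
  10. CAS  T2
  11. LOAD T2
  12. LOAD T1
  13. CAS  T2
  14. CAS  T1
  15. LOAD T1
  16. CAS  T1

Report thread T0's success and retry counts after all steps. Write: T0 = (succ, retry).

T0 = (2, 0)

#1 T0 reads 5
#2 T2 reads 5
#3 T1 reads 5
#4 T0 CAS(5→6) writes; counter now 6
#5 T0 reads 6
#6 T0 CAS(6→7) writes; counter now 7
#7 T2 CAS(5→6) fails; counter now 7
#8 T1 CAS(5→6) fails; counter now 7
#9 T2 reads 7
#10 T2 CAS(7→8) writes; counter now 8
#11 T2 reads 8
#12 T1 reads 8
#13 T2 CAS(8→9) writes; counter now 9
#14 T1 CAS(8→9) fails; counter now 9
#15 T1 reads 9
#16 T1 CAS(9→10) writes; counter now 10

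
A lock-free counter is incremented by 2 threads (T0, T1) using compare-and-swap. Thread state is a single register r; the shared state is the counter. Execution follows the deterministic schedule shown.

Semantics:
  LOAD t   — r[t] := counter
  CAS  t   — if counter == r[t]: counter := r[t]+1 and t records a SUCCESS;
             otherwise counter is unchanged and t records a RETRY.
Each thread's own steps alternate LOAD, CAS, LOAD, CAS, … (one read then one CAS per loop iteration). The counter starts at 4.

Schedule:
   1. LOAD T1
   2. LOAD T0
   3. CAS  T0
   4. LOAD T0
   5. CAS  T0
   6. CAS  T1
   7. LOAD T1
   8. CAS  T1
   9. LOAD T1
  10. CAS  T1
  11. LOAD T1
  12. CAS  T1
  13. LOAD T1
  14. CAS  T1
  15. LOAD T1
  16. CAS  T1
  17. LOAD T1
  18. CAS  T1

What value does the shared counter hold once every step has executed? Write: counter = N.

   1) LOAD T1:  M=4  r_T1=4
   2) LOAD T0:  M=4  r_T0=4
   3) CAS  T0:  M=5  r_T0=4 ✓
   4) LOAD T0:  M=5  r_T0=5
   5) CAS  T0:  M=6  r_T0=5 ✓
   6) CAS  T1:  M=6  r_T1=4 ✗
   7) LOAD T1:  M=6  r_T1=6
   8) CAS  T1:  M=7  r_T1=6 ✓
   9) LOAD T1:  M=7  r_T1=7
  10) CAS  T1:  M=8  r_T1=7 ✓
  11) LOAD T1:  M=8  r_T1=8
  12) CAS  T1:  M=9  r_T1=8 ✓
  13) LOAD T1:  M=9  r_T1=9
  14) CAS  T1:  M=10  r_T1=9 ✓
  15) LOAD T1:  M=10  r_T1=10
  16) CAS  T1:  M=11  r_T1=10 ✓
  17) LOAD T1:  M=11  r_T1=11
  18) CAS  T1:  M=12  r_T1=11 ✓

counter = 12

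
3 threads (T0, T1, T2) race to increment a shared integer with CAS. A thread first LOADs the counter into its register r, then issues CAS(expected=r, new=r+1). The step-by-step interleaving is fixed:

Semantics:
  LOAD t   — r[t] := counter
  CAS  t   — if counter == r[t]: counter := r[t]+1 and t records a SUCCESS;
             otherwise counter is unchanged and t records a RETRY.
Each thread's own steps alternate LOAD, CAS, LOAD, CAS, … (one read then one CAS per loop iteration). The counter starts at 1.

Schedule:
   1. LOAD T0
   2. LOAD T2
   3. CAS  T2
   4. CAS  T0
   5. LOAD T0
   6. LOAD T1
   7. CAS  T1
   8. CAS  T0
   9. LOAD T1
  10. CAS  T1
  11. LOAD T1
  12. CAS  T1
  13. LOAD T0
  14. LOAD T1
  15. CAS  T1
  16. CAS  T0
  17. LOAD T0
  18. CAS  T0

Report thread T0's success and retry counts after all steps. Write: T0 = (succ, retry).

T0 LOAD — after: cnt=1, r=1 — load
T2 LOAD — after: cnt=1, r=1 — load
T2 CAS — after: cnt=2, r=1 — ok
T0 CAS — after: cnt=2, r=1 — retry
T0 LOAD — after: cnt=2, r=2 — load
T1 LOAD — after: cnt=2, r=2 — load
T1 CAS — after: cnt=3, r=2 — ok
T0 CAS — after: cnt=3, r=2 — retry
T1 LOAD — after: cnt=3, r=3 — load
T1 CAS — after: cnt=4, r=3 — ok
T1 LOAD — after: cnt=4, r=4 — load
T1 CAS — after: cnt=5, r=4 — ok
T0 LOAD — after: cnt=5, r=5 — load
T1 LOAD — after: cnt=5, r=5 — load
T1 CAS — after: cnt=6, r=5 — ok
T0 CAS — after: cnt=6, r=5 — retry
T0 LOAD — after: cnt=6, r=6 — load
T0 CAS — after: cnt=7, r=6 — ok

T0 = (1, 3)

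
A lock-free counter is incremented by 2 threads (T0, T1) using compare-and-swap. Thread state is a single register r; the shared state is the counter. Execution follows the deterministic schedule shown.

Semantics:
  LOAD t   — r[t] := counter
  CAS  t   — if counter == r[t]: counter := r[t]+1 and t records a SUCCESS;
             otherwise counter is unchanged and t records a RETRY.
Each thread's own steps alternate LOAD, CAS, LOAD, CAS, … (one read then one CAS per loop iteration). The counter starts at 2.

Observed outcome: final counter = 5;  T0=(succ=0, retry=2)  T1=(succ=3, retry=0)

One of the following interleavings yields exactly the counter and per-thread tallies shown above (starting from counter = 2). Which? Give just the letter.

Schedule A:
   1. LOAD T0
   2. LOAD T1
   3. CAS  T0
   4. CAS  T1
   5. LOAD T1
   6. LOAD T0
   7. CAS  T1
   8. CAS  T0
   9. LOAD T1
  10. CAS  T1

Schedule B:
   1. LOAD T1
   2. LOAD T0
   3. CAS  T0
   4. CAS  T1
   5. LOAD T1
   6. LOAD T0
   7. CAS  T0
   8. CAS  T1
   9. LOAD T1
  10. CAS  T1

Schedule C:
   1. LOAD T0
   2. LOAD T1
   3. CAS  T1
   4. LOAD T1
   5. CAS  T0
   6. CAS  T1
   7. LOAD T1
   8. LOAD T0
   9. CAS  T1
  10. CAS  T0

Simulating candidate C:
1. LOAD T0 → mem=2 r[T0]=2 [LOAD]
2. LOAD T1 → mem=2 r[T1]=2 [LOAD]
3. CAS T1 → mem=3 r[T1]=2 [OK]
4. LOAD T1 → mem=3 r[T1]=3 [LOAD]
5. CAS T0 → mem=3 r[T0]=2 [RETRY]
6. CAS T1 → mem=4 r[T1]=3 [OK]
7. LOAD T1 → mem=4 r[T1]=4 [LOAD]
8. LOAD T0 → mem=4 r[T0]=4 [LOAD]
9. CAS T1 → mem=5 r[T1]=4 [OK]
10. CAS T0 → mem=5 r[T0]=4 [RETRY]

C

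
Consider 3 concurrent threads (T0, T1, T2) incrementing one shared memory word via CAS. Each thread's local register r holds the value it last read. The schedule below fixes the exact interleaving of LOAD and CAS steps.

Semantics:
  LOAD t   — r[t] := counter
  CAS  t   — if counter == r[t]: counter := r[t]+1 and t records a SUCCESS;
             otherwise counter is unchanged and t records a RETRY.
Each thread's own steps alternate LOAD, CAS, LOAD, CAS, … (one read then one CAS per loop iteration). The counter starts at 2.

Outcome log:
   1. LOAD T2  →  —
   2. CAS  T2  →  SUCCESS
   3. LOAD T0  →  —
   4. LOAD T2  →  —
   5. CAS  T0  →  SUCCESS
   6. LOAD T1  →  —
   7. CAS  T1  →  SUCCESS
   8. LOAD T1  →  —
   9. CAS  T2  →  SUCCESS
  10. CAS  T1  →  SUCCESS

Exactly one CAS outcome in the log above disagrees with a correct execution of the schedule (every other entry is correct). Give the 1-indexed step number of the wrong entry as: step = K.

step = 9

Reference trace:
T2 LOAD — after: cnt=2, r=2 — load
T2 CAS — after: cnt=3, r=2 — ok
T0 LOAD — after: cnt=3, r=3 — load
T2 LOAD — after: cnt=3, r=3 — load
T0 CAS — after: cnt=4, r=3 — ok
T1 LOAD — after: cnt=4, r=4 — load
T1 CAS — after: cnt=5, r=4 — ok
T1 LOAD — after: cnt=5, r=5 — load
T2 CAS — after: cnt=5, r=3 — retry
T1 CAS — after: cnt=6, r=5 — ok
Flip is step 9.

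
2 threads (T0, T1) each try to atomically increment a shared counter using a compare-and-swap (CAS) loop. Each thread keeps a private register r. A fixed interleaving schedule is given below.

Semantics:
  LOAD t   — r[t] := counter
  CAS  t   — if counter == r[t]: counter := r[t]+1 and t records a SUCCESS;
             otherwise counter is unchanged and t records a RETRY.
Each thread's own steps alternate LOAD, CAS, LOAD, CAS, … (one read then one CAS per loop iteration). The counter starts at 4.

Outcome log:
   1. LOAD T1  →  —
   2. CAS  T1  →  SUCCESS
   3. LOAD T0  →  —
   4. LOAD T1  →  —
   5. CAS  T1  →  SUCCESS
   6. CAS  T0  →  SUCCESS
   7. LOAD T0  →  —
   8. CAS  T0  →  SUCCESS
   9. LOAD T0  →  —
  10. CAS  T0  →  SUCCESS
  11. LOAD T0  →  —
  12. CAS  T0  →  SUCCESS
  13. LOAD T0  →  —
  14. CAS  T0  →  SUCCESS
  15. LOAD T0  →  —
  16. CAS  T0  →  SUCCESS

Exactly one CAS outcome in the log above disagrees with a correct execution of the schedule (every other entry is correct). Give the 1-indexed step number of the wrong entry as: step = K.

Correct run:
[1] T1.load  rd  (counter 4, T1.r 4)
[2] T1.cas  hit  (counter 5, T1.r 4)
[3] T0.load  rd  (counter 5, T0.r 5)
[4] T1.load  rd  (counter 5, T1.r 5)
[5] T1.cas  hit  (counter 6, T1.r 5)
[6] T0.cas  miss  (counter 6, T0.r 5)
[7] T0.load  rd  (counter 6, T0.r 6)
[8] T0.cas  hit  (counter 7, T0.r 6)
[9] T0.load  rd  (counter 7, T0.r 7)
[10] T0.cas  hit  (counter 8, T0.r 7)
[11] T0.load  rd  (counter 8, T0.r 8)
[12] T0.cas  hit  (counter 9, T0.r 8)
[13] T0.load  rd  (counter 9, T0.r 9)
[14] T0.cas  hit  (counter 10, T0.r 9)
[15] T0.load  rd  (counter 10, T0.r 10)
[16] T0.cas  hit  (counter 11, T0.r 10)
Log disagrees first at step 6.

step = 6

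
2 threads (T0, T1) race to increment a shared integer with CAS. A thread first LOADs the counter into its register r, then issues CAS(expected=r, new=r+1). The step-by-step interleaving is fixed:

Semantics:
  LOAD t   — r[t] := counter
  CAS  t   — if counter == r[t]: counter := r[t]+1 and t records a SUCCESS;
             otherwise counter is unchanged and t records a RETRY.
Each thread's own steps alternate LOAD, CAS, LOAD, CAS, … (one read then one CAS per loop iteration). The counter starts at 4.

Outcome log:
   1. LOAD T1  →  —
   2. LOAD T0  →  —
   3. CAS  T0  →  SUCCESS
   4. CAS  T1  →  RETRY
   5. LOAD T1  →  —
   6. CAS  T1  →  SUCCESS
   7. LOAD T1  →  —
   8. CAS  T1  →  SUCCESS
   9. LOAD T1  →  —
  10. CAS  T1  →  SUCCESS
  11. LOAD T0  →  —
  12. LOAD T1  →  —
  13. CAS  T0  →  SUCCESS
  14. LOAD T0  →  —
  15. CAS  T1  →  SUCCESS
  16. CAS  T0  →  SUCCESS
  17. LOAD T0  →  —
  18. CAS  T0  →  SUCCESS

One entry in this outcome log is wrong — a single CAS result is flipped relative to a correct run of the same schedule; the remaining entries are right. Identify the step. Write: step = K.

Re-executing:
   1) LOAD T1:  M=4  r_T1=4
   2) LOAD T0:  M=4  r_T0=4
   3) CAS  T0:  M=5  r_T0=4 ✓
   4) CAS  T1:  M=5  r_T1=4 ✗
   5) LOAD T1:  M=5  r_T1=5
   6) CAS  T1:  M=6  r_T1=5 ✓
   7) LOAD T1:  M=6  r_T1=6
   8) CAS  T1:  M=7  r_T1=6 ✓
   9) LOAD T1:  M=7  r_T1=7
  10) CAS  T1:  M=8  r_T1=7 ✓
  11) LOAD T0:  M=8  r_T0=8
  12) LOAD T1:  M=8  r_T1=8
  13) CAS  T0:  M=9  r_T0=8 ✓
  14) LOAD T0:  M=9  r_T0=9
  15) CAS  T1:  M=9  r_T1=8 ✗
  16) CAS  T0:  M=10  r_T0=9 ✓
  17) LOAD T0:  M=10  r_T0=10
  18) CAS  T0:  M=11  r_T0=10 ✓
Mismatch at 15.

step = 15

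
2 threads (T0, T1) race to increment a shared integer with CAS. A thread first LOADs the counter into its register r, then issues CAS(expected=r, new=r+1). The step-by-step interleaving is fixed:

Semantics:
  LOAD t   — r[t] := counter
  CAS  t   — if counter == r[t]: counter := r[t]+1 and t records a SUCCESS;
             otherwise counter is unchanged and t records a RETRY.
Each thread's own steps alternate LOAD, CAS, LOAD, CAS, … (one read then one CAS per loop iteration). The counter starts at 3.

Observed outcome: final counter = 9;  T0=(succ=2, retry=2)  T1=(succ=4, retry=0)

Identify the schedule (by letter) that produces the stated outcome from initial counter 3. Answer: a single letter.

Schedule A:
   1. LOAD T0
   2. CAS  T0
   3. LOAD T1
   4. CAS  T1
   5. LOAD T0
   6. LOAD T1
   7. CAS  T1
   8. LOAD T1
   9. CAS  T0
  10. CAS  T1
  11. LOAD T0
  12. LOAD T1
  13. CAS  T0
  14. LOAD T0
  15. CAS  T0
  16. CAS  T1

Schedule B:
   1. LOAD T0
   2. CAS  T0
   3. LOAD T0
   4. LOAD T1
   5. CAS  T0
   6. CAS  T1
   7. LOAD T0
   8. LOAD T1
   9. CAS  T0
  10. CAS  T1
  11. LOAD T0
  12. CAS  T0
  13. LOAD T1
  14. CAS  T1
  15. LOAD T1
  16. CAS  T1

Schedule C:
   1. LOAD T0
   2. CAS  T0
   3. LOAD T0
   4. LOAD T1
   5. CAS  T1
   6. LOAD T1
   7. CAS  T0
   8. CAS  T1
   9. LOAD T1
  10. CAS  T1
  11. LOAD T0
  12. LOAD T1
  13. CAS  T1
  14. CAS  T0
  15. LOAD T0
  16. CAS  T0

Run C:
T0 LOAD — after: cnt=3, r=3 — load
T0 CAS — after: cnt=4, r=3 — ok
T0 LOAD — after: cnt=4, r=4 — load
T1 LOAD — after: cnt=4, r=4 — load
T1 CAS — after: cnt=5, r=4 — ok
T1 LOAD — after: cnt=5, r=5 — load
T0 CAS — after: cnt=5, r=4 — retry
T1 CAS — after: cnt=6, r=5 — ok
T1 LOAD — after: cnt=6, r=6 — load
T1 CAS — after: cnt=7, r=6 — ok
T0 LOAD — after: cnt=7, r=7 — load
T1 LOAD — after: cnt=7, r=7 — load
T1 CAS — after: cnt=8, r=7 — ok
T0 CAS — after: cnt=8, r=7 — retry
T0 LOAD — after: cnt=8, r=8 — load
T0 CAS — after: cnt=9, r=8 — ok

C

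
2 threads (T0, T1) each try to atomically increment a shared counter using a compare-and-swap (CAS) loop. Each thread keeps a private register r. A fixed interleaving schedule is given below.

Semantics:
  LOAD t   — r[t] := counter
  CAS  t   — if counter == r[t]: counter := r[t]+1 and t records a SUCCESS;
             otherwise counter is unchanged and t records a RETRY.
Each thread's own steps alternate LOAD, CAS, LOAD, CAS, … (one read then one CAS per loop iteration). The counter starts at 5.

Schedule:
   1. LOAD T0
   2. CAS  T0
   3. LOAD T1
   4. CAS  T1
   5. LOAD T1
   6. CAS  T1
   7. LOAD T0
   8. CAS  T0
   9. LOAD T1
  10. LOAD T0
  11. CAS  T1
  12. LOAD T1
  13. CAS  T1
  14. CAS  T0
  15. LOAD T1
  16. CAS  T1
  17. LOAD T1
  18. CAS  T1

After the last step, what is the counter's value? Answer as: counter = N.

1. LOAD T0 → mem=5 r[T0]=5 [LOAD]
2. CAS T0 → mem=6 r[T0]=5 [OK]
3. LOAD T1 → mem=6 r[T1]=6 [LOAD]
4. CAS T1 → mem=7 r[T1]=6 [OK]
5. LOAD T1 → mem=7 r[T1]=7 [LOAD]
6. CAS T1 → mem=8 r[T1]=7 [OK]
7. LOAD T0 → mem=8 r[T0]=8 [LOAD]
8. CAS T0 → mem=9 r[T0]=8 [OK]
9. LOAD T1 → mem=9 r[T1]=9 [LOAD]
10. LOAD T0 → mem=9 r[T0]=9 [LOAD]
11. CAS T1 → mem=10 r[T1]=9 [OK]
12. LOAD T1 → mem=10 r[T1]=10 [LOAD]
13. CAS T1 → mem=11 r[T1]=10 [OK]
14. CAS T0 → mem=11 r[T0]=9 [RETRY]
15. LOAD T1 → mem=11 r[T1]=11 [LOAD]
16. CAS T1 → mem=12 r[T1]=11 [OK]
17. LOAD T1 → mem=12 r[T1]=12 [LOAD]
18. CAS T1 → mem=13 r[T1]=12 [OK]

counter = 13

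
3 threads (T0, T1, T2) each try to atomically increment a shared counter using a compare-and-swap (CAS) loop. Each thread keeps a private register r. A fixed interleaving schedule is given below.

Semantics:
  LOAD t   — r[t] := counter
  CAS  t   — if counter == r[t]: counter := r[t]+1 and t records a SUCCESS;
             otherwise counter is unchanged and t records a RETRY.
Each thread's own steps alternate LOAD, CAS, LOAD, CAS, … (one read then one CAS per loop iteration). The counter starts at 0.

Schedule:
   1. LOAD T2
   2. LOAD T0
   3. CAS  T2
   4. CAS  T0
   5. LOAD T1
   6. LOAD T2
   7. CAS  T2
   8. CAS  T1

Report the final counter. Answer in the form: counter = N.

counter = 2

   1) LOAD T2:  M=0  r_T2=0
   2) LOAD T0:  M=0  r_T0=0
   3) CAS  T2:  M=1  r_T2=0 ✓
   4) CAS  T0:  M=1  r_T0=0 ✗
   5) LOAD T1:  M=1  r_T1=1
   6) LOAD T2:  M=1  r_T2=1
   7) CAS  T2:  M=2  r_T2=1 ✓
   8) CAS  T1:  M=2  r_T1=1 ✗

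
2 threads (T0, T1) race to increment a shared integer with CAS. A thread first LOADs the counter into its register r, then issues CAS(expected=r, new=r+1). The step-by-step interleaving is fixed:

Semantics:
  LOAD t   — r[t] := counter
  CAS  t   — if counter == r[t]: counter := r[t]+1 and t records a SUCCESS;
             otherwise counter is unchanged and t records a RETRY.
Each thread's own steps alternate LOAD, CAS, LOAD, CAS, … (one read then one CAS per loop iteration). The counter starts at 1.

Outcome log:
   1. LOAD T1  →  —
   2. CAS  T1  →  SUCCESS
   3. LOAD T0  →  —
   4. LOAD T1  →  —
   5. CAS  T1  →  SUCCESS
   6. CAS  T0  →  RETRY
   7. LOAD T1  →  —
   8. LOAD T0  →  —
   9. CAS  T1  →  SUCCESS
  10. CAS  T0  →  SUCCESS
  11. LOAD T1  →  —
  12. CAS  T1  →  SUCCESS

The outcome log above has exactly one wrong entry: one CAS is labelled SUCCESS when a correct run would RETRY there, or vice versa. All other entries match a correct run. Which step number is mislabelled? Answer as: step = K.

step = 10

Correct run:
1. LOAD T1 → mem=1 r[T1]=1 [LOAD]
2. CAS T1 → mem=2 r[T1]=1 [OK]
3. LOAD T0 → mem=2 r[T0]=2 [LOAD]
4. LOAD T1 → mem=2 r[T1]=2 [LOAD]
5. CAS T1 → mem=3 r[T1]=2 [OK]
6. CAS T0 → mem=3 r[T0]=2 [RETRY]
7. LOAD T1 → mem=3 r[T1]=3 [LOAD]
8. LOAD T0 → mem=3 r[T0]=3 [LOAD]
9. CAS T1 → mem=4 r[T1]=3 [OK]
10. CAS T0 → mem=4 r[T0]=3 [RETRY]
11. LOAD T1 → mem=4 r[T1]=4 [LOAD]
12. CAS T1 → mem=5 r[T1]=4 [OK]
Log disagrees first at step 10.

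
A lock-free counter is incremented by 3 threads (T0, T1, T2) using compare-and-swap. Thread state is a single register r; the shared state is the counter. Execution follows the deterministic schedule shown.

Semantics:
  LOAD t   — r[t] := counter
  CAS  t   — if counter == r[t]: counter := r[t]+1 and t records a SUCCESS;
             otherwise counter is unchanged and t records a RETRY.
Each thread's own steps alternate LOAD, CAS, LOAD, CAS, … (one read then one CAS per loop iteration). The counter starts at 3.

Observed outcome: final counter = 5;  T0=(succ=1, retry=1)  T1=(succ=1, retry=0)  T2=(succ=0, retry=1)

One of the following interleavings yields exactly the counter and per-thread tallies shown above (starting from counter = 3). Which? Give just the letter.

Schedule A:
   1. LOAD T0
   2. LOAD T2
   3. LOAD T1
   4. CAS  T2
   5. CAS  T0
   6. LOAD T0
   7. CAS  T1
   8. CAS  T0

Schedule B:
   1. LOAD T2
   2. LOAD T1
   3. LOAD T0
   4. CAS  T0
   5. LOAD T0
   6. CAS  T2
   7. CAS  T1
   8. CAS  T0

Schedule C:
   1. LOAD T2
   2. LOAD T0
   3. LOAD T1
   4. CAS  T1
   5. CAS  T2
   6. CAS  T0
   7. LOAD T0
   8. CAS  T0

C

Run C:
T2 LOAD — after: cnt=3, r=3 — load
T0 LOAD — after: cnt=3, r=3 — load
T1 LOAD — after: cnt=3, r=3 — load
T1 CAS — after: cnt=4, r=3 — ok
T2 CAS — after: cnt=4, r=3 — retry
T0 CAS — after: cnt=4, r=3 — retry
T0 LOAD — after: cnt=4, r=4 — load
T0 CAS — after: cnt=5, r=4 — ok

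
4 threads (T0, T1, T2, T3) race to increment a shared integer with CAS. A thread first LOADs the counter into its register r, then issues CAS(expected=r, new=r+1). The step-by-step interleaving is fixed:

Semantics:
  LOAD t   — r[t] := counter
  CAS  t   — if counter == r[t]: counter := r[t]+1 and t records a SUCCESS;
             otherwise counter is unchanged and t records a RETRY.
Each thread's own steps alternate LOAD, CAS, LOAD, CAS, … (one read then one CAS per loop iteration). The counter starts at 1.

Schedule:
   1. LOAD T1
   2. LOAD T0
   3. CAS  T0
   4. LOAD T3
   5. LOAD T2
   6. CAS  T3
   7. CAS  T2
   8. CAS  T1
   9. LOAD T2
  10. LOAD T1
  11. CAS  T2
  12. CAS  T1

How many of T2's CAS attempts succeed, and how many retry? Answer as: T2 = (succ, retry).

T1 LOAD — after: cnt=1, r=1 — load
T0 LOAD — after: cnt=1, r=1 — load
T0 CAS — after: cnt=2, r=1 — ok
T3 LOAD — after: cnt=2, r=2 — load
T2 LOAD — after: cnt=2, r=2 — load
T3 CAS — after: cnt=3, r=2 — ok
T2 CAS — after: cnt=3, r=2 — retry
T1 CAS — after: cnt=3, r=1 — retry
T2 LOAD — after: cnt=3, r=3 — load
T1 LOAD — after: cnt=3, r=3 — load
T2 CAS — after: cnt=4, r=3 — ok
T1 CAS — after: cnt=4, r=3 — retry

T2 = (1, 1)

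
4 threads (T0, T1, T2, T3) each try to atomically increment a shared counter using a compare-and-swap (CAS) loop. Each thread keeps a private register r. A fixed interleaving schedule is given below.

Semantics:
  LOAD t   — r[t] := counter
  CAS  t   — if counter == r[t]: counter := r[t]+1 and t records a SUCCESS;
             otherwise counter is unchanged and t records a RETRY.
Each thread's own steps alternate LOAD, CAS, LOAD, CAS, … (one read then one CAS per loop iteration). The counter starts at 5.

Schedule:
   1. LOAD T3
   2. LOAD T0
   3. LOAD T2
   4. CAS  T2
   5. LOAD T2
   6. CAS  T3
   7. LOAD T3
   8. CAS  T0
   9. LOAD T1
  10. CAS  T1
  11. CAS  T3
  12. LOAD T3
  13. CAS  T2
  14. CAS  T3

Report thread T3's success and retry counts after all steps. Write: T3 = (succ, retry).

T3 = (1, 2)

T3 LOAD — after: cnt=5, r=5 — load
T0 LOAD — after: cnt=5, r=5 — load
T2 LOAD — after: cnt=5, r=5 — load
T2 CAS — after: cnt=6, r=5 — ok
T2 LOAD — after: cnt=6, r=6 — load
T3 CAS — after: cnt=6, r=5 — retry
T3 LOAD — after: cnt=6, r=6 — load
T0 CAS — after: cnt=6, r=5 — retry
T1 LOAD — after: cnt=6, r=6 — load
T1 CAS — after: cnt=7, r=6 — ok
T3 CAS — after: cnt=7, r=6 — retry
T3 LOAD — after: cnt=7, r=7 — load
T2 CAS — after: cnt=7, r=6 — retry
T3 CAS — after: cnt=8, r=7 — ok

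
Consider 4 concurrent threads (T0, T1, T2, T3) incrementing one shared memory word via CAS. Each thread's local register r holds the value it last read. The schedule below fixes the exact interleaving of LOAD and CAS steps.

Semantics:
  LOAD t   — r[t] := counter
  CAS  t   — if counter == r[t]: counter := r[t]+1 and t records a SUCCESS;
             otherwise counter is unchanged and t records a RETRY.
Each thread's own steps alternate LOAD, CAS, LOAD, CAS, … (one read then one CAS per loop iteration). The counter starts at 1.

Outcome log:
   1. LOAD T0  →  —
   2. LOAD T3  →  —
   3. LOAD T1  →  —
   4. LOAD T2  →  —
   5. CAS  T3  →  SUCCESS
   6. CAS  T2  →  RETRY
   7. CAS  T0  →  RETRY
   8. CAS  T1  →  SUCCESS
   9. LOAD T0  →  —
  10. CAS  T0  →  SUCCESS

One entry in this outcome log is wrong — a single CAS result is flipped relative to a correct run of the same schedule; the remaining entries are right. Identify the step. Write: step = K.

step = 8

Re-executing:
   1) LOAD T0:  M=1  r_T0=1
   2) LOAD T3:  M=1  r_T3=1
   3) LOAD T1:  M=1  r_T1=1
   4) LOAD T2:  M=1  r_T2=1
   5) CAS  T3:  M=2  r_T3=1 ✓
   6) CAS  T2:  M=2  r_T2=1 ✗
   7) CAS  T0:  M=2  r_T0=1 ✗
   8) CAS  T1:  M=2  r_T1=1 ✗
   9) LOAD T0:  M=2  r_T0=2
  10) CAS  T0:  M=3  r_T0=2 ✓
Log disagrees first at step 8.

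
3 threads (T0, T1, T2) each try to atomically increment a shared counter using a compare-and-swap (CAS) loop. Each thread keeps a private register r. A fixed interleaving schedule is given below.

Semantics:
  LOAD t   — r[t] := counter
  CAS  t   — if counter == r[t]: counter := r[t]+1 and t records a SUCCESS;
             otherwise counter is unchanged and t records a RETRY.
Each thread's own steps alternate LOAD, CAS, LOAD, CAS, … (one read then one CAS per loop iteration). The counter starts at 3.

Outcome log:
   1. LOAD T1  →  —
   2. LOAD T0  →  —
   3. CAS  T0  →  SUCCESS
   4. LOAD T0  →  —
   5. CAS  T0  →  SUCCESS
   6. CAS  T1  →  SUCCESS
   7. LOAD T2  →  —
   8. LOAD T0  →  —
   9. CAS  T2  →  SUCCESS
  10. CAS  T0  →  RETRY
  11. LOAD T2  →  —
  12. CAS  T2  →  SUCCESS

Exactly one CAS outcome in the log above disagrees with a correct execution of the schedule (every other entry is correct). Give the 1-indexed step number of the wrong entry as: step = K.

step = 6

Re-executing:
[1] T1.load  rd  (counter 3, T1.r 3)
[2] T0.load  rd  (counter 3, T0.r 3)
[3] T0.cas  hit  (counter 4, T0.r 3)
[4] T0.load  rd  (counter 4, T0.r 4)
[5] T0.cas  hit  (counter 5, T0.r 4)
[6] T1.cas  miss  (counter 5, T1.r 3)
[7] T2.load  rd  (counter 5, T2.r 5)
[8] T0.load  rd  (counter 5, T0.r 5)
[9] T2.cas  hit  (counter 6, T2.r 5)
[10] T0.cas  miss  (counter 6, T0.r 5)
[11] T2.load  rd  (counter 6, T2.r 6)
[12] T2.cas  hit  (counter 7, T2.r 6)
Log disagrees first at step 6.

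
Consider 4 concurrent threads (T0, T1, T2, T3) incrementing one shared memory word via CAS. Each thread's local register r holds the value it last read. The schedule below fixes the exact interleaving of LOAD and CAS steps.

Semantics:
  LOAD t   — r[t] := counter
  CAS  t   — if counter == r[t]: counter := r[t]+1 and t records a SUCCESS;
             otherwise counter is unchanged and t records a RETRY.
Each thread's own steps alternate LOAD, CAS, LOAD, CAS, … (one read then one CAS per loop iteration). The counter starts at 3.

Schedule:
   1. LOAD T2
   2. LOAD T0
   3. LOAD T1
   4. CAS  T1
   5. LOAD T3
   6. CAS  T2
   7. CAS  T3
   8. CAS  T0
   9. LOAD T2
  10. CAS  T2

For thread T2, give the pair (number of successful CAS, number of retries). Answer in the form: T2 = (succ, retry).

T2 = (1, 1)

T2 LOAD — after: cnt=3, r=3 — load
T0 LOAD — after: cnt=3, r=3 — load
T1 LOAD — after: cnt=3, r=3 — load
T1 CAS — after: cnt=4, r=3 — ok
T3 LOAD — after: cnt=4, r=4 — load
T2 CAS — after: cnt=4, r=3 — retry
T3 CAS — after: cnt=5, r=4 — ok
T0 CAS — after: cnt=5, r=3 — retry
T2 LOAD — after: cnt=5, r=5 — load
T2 CAS — after: cnt=6, r=5 — ok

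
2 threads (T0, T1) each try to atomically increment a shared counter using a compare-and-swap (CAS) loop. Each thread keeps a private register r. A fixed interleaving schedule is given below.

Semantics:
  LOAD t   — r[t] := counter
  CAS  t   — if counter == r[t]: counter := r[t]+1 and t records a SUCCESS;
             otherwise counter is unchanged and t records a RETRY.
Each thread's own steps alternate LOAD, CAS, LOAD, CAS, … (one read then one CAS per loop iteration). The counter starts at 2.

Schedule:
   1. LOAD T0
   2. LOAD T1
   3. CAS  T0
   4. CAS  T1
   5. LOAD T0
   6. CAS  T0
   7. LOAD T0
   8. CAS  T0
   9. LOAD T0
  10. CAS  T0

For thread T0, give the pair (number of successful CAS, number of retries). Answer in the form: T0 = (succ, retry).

step 1: T0 LOAD ⇒ load; ctr=2 reg=2
step 2: T1 LOAD ⇒ load; ctr=2 reg=2
step 3: T0 CAS ⇒ ok; ctr=3 reg=2
step 4: T1 CAS ⇒ retry; ctr=3 reg=2
step 5: T0 LOAD ⇒ load; ctr=3 reg=3
step 6: T0 CAS ⇒ ok; ctr=4 reg=3
step 7: T0 LOAD ⇒ load; ctr=4 reg=4
step 8: T0 CAS ⇒ ok; ctr=5 reg=4
step 9: T0 LOAD ⇒ load; ctr=5 reg=5
step 10: T0 CAS ⇒ ok; ctr=6 reg=5

T0 = (4, 0)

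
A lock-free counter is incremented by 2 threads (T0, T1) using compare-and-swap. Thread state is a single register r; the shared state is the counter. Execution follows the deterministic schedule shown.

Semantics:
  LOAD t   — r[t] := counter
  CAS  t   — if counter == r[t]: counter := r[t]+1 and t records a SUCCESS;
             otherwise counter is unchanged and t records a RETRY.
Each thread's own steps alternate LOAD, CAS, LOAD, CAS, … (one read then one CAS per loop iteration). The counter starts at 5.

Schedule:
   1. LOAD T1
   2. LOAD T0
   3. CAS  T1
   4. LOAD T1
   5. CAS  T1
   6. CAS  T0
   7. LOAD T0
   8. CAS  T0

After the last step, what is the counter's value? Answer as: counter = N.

#1 T1 reads 5
#2 T0 reads 5
#3 T1 CAS(5→6) writes; counter now 6
#4 T1 reads 6
#5 T1 CAS(6→7) writes; counter now 7
#6 T0 CAS(5→6) fails; counter now 7
#7 T0 reads 7
#8 T0 CAS(7→8) writes; counter now 8

counter = 8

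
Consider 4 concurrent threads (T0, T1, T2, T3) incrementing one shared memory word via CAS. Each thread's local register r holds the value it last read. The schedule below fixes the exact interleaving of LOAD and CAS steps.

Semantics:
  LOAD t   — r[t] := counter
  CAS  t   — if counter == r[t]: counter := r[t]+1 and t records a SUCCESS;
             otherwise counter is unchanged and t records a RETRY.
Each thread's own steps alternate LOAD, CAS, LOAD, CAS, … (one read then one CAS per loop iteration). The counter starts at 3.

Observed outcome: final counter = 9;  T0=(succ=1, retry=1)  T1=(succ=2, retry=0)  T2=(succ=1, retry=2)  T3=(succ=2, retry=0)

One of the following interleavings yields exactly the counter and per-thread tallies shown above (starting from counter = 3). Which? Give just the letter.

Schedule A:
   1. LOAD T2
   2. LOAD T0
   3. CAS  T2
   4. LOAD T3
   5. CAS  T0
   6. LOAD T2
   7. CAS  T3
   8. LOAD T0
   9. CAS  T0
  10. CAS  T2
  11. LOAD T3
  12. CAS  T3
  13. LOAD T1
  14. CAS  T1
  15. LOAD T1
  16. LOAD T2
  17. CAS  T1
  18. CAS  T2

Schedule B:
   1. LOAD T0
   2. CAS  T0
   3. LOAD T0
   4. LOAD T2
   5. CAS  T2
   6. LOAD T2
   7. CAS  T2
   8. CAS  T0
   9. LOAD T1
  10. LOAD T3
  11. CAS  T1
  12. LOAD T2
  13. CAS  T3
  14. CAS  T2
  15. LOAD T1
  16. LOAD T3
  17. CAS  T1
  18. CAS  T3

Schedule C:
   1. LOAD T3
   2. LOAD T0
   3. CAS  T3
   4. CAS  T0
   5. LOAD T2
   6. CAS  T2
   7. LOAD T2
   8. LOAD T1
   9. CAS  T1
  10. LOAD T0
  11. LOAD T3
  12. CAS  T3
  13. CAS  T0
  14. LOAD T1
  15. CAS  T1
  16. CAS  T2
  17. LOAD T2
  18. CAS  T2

A

Run A:
[1] T2.load  rd  (counter 3, T2.r 3)
[2] T0.load  rd  (counter 3, T0.r 3)
[3] T2.cas  hit  (counter 4, T2.r 3)
[4] T3.load  rd  (counter 4, T3.r 4)
[5] T0.cas  miss  (counter 4, T0.r 3)
[6] T2.load  rd  (counter 4, T2.r 4)
[7] T3.cas  hit  (counter 5, T3.r 4)
[8] T0.load  rd  (counter 5, T0.r 5)
[9] T0.cas  hit  (counter 6, T0.r 5)
[10] T2.cas  miss  (counter 6, T2.r 4)
[11] T3.load  rd  (counter 6, T3.r 6)
[12] T3.cas  hit  (counter 7, T3.r 6)
[13] T1.load  rd  (counter 7, T1.r 7)
[14] T1.cas  hit  (counter 8, T1.r 7)
[15] T1.load  rd  (counter 8, T1.r 8)
[16] T2.load  rd  (counter 8, T2.r 8)
[17] T1.cas  hit  (counter 9, T1.r 8)
[18] T2.cas  miss  (counter 9, T2.r 8)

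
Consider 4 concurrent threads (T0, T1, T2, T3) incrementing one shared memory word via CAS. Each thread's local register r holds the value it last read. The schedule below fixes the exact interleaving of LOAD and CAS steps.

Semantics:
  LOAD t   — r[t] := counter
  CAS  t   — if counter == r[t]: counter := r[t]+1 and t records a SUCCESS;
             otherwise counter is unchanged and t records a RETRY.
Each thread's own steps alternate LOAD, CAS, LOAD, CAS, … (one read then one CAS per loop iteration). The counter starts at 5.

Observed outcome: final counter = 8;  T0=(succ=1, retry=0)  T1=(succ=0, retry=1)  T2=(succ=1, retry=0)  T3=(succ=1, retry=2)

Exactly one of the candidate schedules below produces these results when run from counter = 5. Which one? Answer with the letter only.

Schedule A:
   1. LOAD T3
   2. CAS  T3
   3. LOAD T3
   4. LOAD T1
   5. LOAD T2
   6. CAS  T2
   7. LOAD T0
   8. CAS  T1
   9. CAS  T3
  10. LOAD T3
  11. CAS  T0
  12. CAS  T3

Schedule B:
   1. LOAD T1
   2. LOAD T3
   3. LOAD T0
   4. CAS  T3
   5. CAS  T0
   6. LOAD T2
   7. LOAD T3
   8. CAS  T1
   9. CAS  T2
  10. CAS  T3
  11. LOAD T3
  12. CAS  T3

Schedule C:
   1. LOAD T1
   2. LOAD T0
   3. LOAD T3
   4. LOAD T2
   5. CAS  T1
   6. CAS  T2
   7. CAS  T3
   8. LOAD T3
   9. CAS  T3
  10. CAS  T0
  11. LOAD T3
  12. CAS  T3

A

Simulating candidate A:
#1 T3 reads 5
#2 T3 CAS(5→6) writes; counter now 6
#3 T3 reads 6
#4 T1 reads 6
#5 T2 reads 6
#6 T2 CAS(6→7) writes; counter now 7
#7 T0 reads 7
#8 T1 CAS(6→7) fails; counter now 7
#9 T3 CAS(6→7) fails; counter now 7
#10 T3 reads 7
#11 T0 CAS(7→8) writes; counter now 8
#12 T3 CAS(7→8) fails; counter now 8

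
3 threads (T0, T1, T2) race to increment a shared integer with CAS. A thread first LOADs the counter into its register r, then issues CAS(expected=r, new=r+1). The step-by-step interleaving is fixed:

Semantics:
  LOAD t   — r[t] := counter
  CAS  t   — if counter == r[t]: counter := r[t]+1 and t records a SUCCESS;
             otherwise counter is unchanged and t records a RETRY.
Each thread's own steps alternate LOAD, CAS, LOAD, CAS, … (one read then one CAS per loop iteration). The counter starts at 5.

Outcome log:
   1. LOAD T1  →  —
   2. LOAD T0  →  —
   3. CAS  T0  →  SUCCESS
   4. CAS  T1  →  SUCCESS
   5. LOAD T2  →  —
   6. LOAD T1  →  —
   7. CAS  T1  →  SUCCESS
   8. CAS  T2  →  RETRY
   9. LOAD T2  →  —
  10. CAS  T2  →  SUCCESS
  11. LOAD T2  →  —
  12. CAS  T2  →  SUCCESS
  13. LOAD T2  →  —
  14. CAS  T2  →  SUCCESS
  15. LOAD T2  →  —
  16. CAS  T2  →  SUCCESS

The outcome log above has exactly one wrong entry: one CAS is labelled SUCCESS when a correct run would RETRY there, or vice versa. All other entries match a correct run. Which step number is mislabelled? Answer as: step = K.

Reference trace:
1. LOAD T1 → mem=5 r[T1]=5 [LOAD]
2. LOAD T0 → mem=5 r[T0]=5 [LOAD]
3. CAS T0 → mem=6 r[T0]=5 [OK]
4. CAS T1 → mem=6 r[T1]=5 [RETRY]
5. LOAD T2 → mem=6 r[T2]=6 [LOAD]
6. LOAD T1 → mem=6 r[T1]=6 [LOAD]
7. CAS T1 → mem=7 r[T1]=6 [OK]
8. CAS T2 → mem=7 r[T2]=6 [RETRY]
9. LOAD T2 → mem=7 r[T2]=7 [LOAD]
10. CAS T2 → mem=8 r[T2]=7 [OK]
11. LOAD T2 → mem=8 r[T2]=8 [LOAD]
12. CAS T2 → mem=9 r[T2]=8 [OK]
13. LOAD T2 → mem=9 r[T2]=9 [LOAD]
14. CAS T2 → mem=10 r[T2]=9 [OK]
15. LOAD T2 → mem=10 r[T2]=10 [LOAD]
16. CAS T2 → mem=11 r[T2]=10 [OK]
Flip is step 4.

step = 4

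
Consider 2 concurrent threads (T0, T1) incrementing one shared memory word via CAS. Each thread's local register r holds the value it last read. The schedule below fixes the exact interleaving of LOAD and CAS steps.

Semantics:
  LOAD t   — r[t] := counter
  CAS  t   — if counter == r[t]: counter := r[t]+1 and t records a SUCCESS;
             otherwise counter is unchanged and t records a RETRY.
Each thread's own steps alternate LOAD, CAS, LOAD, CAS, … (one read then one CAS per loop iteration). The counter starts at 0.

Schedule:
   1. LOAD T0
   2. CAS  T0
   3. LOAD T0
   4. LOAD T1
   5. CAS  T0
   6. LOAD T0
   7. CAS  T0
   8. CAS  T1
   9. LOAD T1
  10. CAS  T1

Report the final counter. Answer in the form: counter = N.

#1 T0 reads 0
#2 T0 CAS(0→1) writes; counter now 1
#3 T0 reads 1
#4 T1 reads 1
#5 T0 CAS(1→2) writes; counter now 2
#6 T0 reads 2
#7 T0 CAS(2→3) writes; counter now 3
#8 T1 CAS(1→2) fails; counter now 3
#9 T1 reads 3
#10 T1 CAS(3→4) writes; counter now 4

counter = 4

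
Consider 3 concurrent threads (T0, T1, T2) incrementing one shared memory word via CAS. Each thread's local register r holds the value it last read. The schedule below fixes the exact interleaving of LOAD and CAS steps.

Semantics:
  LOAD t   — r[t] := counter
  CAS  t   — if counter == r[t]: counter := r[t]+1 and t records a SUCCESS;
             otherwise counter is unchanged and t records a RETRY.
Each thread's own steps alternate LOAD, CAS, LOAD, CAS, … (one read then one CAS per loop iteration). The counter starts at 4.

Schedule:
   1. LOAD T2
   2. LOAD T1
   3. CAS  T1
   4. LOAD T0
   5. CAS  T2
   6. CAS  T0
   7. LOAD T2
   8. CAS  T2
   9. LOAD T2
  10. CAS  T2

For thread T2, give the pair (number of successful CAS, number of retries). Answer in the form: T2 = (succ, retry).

step 1: T2 LOAD ⇒ load; ctr=4 reg=4
step 2: T1 LOAD ⇒ load; ctr=4 reg=4
step 3: T1 CAS ⇒ ok; ctr=5 reg=4
step 4: T0 LOAD ⇒ load; ctr=5 reg=5
step 5: T2 CAS ⇒ retry; ctr=5 reg=4
step 6: T0 CAS ⇒ ok; ctr=6 reg=5
step 7: T2 LOAD ⇒ load; ctr=6 reg=6
step 8: T2 CAS ⇒ ok; ctr=7 reg=6
step 9: T2 LOAD ⇒ load; ctr=7 reg=7
step 10: T2 CAS ⇒ ok; ctr=8 reg=7

T2 = (2, 1)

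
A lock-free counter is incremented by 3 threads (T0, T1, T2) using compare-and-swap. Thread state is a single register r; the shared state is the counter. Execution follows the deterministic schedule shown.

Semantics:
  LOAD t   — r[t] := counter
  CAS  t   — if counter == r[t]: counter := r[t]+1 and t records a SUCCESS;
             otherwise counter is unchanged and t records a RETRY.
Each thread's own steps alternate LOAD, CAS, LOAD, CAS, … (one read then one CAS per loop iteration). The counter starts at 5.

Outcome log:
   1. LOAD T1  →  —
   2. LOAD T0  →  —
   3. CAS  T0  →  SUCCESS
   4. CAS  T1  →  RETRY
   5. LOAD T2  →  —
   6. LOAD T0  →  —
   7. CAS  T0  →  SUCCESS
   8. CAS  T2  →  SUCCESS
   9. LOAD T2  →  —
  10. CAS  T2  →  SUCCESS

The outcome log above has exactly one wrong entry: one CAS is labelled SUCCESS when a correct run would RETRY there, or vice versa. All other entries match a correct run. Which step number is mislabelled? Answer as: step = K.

Re-executing:
step 1: T1 LOAD ⇒ load; ctr=5 reg=5
step 2: T0 LOAD ⇒ load; ctr=5 reg=5
step 3: T0 CAS ⇒ ok; ctr=6 reg=5
step 4: T1 CAS ⇒ retry; ctr=6 reg=5
step 5: T2 LOAD ⇒ load; ctr=6 reg=6
step 6: T0 LOAD ⇒ load; ctr=6 reg=6
step 7: T0 CAS ⇒ ok; ctr=7 reg=6
step 8: T2 CAS ⇒ retry; ctr=7 reg=6
step 9: T2 LOAD ⇒ load; ctr=7 reg=7
step 10: T2 CAS ⇒ ok; ctr=8 reg=7
Log disagrees first at step 8.

step = 8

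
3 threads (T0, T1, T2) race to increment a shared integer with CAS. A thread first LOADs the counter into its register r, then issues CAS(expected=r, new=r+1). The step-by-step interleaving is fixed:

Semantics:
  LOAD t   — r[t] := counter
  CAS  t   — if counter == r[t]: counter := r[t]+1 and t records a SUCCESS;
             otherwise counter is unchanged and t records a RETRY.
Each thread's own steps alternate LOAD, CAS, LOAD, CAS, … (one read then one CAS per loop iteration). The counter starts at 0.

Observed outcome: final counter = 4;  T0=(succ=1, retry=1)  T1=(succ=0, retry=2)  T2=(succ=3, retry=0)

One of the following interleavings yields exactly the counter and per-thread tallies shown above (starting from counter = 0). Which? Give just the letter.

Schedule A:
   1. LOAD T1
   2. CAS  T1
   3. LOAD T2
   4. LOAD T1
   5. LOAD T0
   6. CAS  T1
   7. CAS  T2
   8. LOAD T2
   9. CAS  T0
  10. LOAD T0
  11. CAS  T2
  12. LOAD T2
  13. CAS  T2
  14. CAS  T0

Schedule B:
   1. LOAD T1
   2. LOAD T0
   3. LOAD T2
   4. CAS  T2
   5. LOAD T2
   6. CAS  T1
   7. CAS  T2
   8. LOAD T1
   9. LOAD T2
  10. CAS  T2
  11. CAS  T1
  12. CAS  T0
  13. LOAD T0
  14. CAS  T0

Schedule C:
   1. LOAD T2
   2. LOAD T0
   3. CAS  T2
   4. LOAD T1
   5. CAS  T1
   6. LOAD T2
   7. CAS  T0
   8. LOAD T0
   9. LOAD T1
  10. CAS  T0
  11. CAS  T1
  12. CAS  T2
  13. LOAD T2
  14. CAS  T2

B

Tracing schedule B:
   1) LOAD T1:  M=0  r_T1=0
   2) LOAD T0:  M=0  r_T0=0
   3) LOAD T2:  M=0  r_T2=0
   4) CAS  T2:  M=1  r_T2=0 ✓
   5) LOAD T2:  M=1  r_T2=1
   6) CAS  T1:  M=1  r_T1=0 ✗
   7) CAS  T2:  M=2  r_T2=1 ✓
   8) LOAD T1:  M=2  r_T1=2
   9) LOAD T2:  M=2  r_T2=2
  10) CAS  T2:  M=3  r_T2=2 ✓
  11) CAS  T1:  M=3  r_T1=2 ✗
  12) CAS  T0:  M=3  r_T0=0 ✗
  13) LOAD T0:  M=3  r_T0=3
  14) CAS  T0:  M=4  r_T0=3 ✓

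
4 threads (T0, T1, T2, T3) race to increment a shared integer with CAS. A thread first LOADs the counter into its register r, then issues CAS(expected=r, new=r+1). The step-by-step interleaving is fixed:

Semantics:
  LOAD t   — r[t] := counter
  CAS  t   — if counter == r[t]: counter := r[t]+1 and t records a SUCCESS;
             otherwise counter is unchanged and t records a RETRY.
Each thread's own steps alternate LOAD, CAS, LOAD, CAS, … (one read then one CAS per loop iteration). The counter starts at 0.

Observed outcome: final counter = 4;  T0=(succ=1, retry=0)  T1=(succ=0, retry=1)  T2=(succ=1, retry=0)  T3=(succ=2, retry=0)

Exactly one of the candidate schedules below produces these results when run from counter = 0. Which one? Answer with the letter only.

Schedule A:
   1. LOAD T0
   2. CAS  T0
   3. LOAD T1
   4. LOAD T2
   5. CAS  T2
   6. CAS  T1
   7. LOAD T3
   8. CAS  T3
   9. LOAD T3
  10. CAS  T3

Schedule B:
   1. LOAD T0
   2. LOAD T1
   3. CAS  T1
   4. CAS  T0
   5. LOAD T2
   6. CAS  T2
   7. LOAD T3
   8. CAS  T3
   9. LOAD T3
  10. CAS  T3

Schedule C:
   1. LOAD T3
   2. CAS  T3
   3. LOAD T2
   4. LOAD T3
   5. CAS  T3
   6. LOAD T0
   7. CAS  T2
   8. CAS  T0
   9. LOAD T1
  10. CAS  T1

A

Run A:
step 1: T0 LOAD ⇒ load; ctr=0 reg=0
step 2: T0 CAS ⇒ ok; ctr=1 reg=0
step 3: T1 LOAD ⇒ load; ctr=1 reg=1
step 4: T2 LOAD ⇒ load; ctr=1 reg=1
step 5: T2 CAS ⇒ ok; ctr=2 reg=1
step 6: T1 CAS ⇒ retry; ctr=2 reg=1
step 7: T3 LOAD ⇒ load; ctr=2 reg=2
step 8: T3 CAS ⇒ ok; ctr=3 reg=2
step 9: T3 LOAD ⇒ load; ctr=3 reg=3
step 10: T3 CAS ⇒ ok; ctr=4 reg=3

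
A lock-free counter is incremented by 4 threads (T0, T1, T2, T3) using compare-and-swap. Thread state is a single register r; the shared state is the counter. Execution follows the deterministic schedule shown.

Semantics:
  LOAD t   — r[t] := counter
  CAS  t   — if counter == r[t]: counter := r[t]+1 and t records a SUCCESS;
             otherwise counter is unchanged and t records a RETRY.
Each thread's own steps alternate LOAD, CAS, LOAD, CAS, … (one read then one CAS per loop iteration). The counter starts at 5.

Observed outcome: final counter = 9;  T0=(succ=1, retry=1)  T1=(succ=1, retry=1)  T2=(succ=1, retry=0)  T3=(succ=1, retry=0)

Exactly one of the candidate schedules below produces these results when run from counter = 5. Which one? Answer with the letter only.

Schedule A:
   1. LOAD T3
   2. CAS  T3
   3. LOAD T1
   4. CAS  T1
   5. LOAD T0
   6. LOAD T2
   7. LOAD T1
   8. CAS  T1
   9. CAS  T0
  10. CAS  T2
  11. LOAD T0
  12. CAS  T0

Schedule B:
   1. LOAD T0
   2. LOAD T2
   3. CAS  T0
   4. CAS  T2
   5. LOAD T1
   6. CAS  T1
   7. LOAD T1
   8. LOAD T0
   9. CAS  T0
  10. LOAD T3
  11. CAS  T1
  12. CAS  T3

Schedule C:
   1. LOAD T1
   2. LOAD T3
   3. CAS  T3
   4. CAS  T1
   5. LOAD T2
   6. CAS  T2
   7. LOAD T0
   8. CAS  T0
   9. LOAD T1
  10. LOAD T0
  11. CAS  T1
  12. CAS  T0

Run C:
T1 LOAD — after: cnt=5, r=5 — load
T3 LOAD — after: cnt=5, r=5 — load
T3 CAS — after: cnt=6, r=5 — ok
T1 CAS — after: cnt=6, r=5 — retry
T2 LOAD — after: cnt=6, r=6 — load
T2 CAS — after: cnt=7, r=6 — ok
T0 LOAD — after: cnt=7, r=7 — load
T0 CAS — after: cnt=8, r=7 — ok
T1 LOAD — after: cnt=8, r=8 — load
T0 LOAD — after: cnt=8, r=8 — load
T1 CAS — after: cnt=9, r=8 — ok
T0 CAS — after: cnt=9, r=8 — retry

C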